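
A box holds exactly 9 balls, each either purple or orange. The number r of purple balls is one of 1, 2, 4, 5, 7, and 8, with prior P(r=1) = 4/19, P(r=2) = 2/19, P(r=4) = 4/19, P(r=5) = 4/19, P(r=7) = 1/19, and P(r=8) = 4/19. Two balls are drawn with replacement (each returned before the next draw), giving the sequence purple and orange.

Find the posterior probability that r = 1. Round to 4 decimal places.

The likelihood of the observed sequence under each hypothesis: P(data | r = 1) = (1/9)(8/9) = 0.098765; P(data | r = 2) = (2/9)(7/9) = 0.17284; P(data | r = 4) = (4/9)(5/9) = 0.24691; P(data | r = 5) = (5/9)(4/9) = 0.24691; P(data | r = 7) = (7/9)(2/9) = 0.17284; P(data | r = 8) = (8/9)(1/9) = 0.098765.
The prior-weighted likelihoods are 4/19 · 0.098765 = 0.020793, 2/19 · 0.17284 = 0.018194, 4/19 · 0.24691 = 0.051982, 4/19 · 0.24691 = 0.051982, 1/19 · 0.17284 = 0.0090968, 4/19 · 0.098765 = 0.020793; these sum to 0.17284.
So P(r = 1 | data) = (0.020793) / (0.17284) = 0.1203.

0.1203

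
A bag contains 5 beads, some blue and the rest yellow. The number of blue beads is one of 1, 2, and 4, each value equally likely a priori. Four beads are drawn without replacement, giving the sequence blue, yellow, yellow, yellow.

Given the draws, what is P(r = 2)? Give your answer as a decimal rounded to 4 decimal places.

Compute the likelihood of the observed sequence for each case: P(data | r = 1) = (1/5)(4/4)(3/3)(2/2) = 1/5; P(data | r = 2) = (2/5)(3/4)(2/3)(1/2) = 1/10; P(data | r = 4) = (4/5)(1/4)(0/3) = 0.
Weighting by the prior gives 1/3 · 1/5 = 1/15, 1/3 · 1/10 = 1/30, 1/3 · 0 = 0; with total 1/10.
Therefore the posterior P(r = 2 | data) = (1/30) / (1/10) = 1/3.

0.3333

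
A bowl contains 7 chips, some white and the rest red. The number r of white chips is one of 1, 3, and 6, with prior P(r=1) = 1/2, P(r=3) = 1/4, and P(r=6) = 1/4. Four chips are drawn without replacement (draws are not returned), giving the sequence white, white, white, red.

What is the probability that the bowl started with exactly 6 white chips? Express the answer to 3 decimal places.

Under each hypothesis, the probability of the observed sequence is: P(data | r = 1) = (1/7)(0/6) = 0; P(data | r = 3) = (3/7)(2/6)(1/5)(4/4) = 1/35; P(data | r = 6) = (6/7)(5/6)(4/5)(1/4) = 1/7.
Weighting by the prior gives 1/2 · 0 = 0, 1/4 · 1/35 = 1/140, 1/4 · 1/7 = 1/28; summing to 3/70.
Therefore the posterior P(r = 6 | data) = (1/28) / (3/70) = 5/6.

0.833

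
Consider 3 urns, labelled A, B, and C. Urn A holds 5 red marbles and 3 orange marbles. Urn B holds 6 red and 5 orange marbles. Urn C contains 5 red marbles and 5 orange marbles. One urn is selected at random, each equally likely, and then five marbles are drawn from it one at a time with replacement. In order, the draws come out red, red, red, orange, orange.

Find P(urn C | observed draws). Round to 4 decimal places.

The likelihood of the observed sequence under each hypothesis: P(data | urn A) = (5/8)(5/8)(5/8)(3/8)(3/8) = 0.034332; P(data | urn B) = (6/11)(6/11)(6/11)(5/11)(5/11) = 0.03353; P(data | urn C) = (5/10)(5/10)(5/10)(5/10)(5/10) = 0.03125.
Multiplying each by its prior: 1/3 · 0.034332 = 0.011444, 1/3 · 0.03353 = 0.011177, 1/3 · 0.03125 = 0.010417; summing to 0.033037.
So P(urn C | data) = (0.010417) / (0.033037) = 0.3153.

0.3153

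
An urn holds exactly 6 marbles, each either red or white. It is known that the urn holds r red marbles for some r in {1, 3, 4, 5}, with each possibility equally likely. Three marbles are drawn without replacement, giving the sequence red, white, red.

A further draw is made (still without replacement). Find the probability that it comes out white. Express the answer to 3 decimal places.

0.323

Under each hypothesis, the probability of the observed sequence is: P(data | r = 1) = (1/6)(5/5)(0/4) = 0; P(data | r = 3) = (3/6)(3/5)(2/4) = 3/20; P(data | r = 4) = (4/6)(2/5)(3/4) = 1/5; P(data | r = 5) = (5/6)(1/5)(4/4) = 1/6.
Weighting by the prior gives 1/4 · 0 = 0, 1/4 · 3/20 = 3/80, 1/4 · 1/5 = 1/20, 1/4 · 1/6 = 1/24; these sum to 31/240.
The posterior is then P(r = 1 | data) = 0, P(r = 3 | data) = 9/31, P(r = 4 | data) = 12/31, P(r = 5 | data) = 10/31.
So P(white next | data) = Σ P(white next | H) P(H | data) = (2/3)(9/31) + (1/3)(12/31) + (0)(10/31) = 10/31.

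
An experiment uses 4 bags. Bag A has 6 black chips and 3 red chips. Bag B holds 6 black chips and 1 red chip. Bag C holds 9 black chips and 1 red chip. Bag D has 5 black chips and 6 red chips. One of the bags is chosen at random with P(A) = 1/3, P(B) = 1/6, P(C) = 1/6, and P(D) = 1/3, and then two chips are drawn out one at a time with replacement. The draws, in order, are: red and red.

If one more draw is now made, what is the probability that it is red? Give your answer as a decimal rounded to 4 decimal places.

0.4749

For each hypothesis, P(data | H) works out to: P(data | bag A) = (3/9)(3/9) = 0.11111; P(data | bag B) = (1/7)(1/7) = 0.020408; P(data | bag C) = (1/10)(1/10) = 0.01; P(data | bag D) = (6/11)(6/11) = 0.29752.
Weighting by the prior gives 1/3 · 0.11111 = 0.037037, 1/6 · 0.020408 = 0.0034014, 1/6 · 0.01 = 0.0016667, 1/3 · 0.29752 = 0.099174; these sum to 0.14128.
Normalising, the posterior is P(bag A | data) = 0.26216, P(bag B | data) = 0.024076, P(bag C | data) = 0.011797, P(bag D | data) = 0.70197.
So P(red next | data) = Σ P(red next | H) P(H | data) = (1/3)(0.26216) + (1/7)(0.024076) + (1/10)(0.011797) + (6/11)(0.70197) = 0.4749.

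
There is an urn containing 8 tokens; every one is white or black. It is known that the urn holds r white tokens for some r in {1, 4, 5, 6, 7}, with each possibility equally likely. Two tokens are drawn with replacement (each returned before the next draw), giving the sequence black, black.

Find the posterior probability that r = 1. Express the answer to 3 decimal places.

Compute the likelihood of the observed sequence for each case: P(data | r = 1) = (7/8)(7/8) = 49/64; P(data | r = 4) = (4/8)(4/8) = 1/4; P(data | r = 5) = (3/8)(3/8) = 9/64; P(data | r = 6) = (2/8)(2/8) = 1/16; P(data | r = 7) = (1/8)(1/8) = 1/64.
Weighting by the prior gives 1/5 · 49/64 = 49/320, 1/5 · 1/4 = 1/20, 1/5 · 9/64 = 9/320, 1/5 · 1/16 = 1/80, 1/5 · 1/64 = 1/320; these sum to 79/320.
By Bayes' rule, P(r = 1 | data) = (49/320) / (79/320) = 49/79.

0.620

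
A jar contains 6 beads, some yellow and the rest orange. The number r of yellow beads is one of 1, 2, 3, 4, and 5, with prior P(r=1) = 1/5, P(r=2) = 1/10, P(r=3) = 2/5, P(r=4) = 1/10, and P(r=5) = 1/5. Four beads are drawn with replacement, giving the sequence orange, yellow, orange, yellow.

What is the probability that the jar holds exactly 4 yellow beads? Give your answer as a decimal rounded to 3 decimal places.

0.116

The likelihood of the observed sequence under each hypothesis: P(data | r = 1) = (5/6)(1/6)(5/6)(1/6) = 0.01929; P(data | r = 2) = (4/6)(2/6)(4/6)(2/6) = 0.049383; P(data | r = 3) = (3/6)(3/6)(3/6)(3/6) = 0.0625; P(data | r = 4) = (2/6)(4/6)(2/6)(4/6) = 0.049383; P(data | r = 5) = (1/6)(5/6)(1/6)(5/6) = 0.01929.
Weighting by the prior gives 1/5 · 0.01929 = 0.003858, 1/10 · 0.049383 = 0.0049383, 2/5 · 0.0625 = 0.025, 1/10 · 0.049383 = 0.0049383, 1/5 · 0.01929 = 0.003858; these sum to 0.042593.
So P(r = 4 | data) = (0.0049383) / (0.042593) = 0.11594.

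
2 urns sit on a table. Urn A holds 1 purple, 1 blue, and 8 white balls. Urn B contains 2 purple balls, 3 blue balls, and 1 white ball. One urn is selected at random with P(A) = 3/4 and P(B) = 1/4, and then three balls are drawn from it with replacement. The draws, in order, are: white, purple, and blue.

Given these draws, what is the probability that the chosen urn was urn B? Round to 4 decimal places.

The likelihood of the observed sequence under each hypothesis: P(data | urn A) = (8/10)(1/10)(1/10) = 0.008; P(data | urn B) = (1/6)(2/6)(3/6) = 0.027778.
Multiplying each by its prior: 3/4 · 0.008 = 0.006, 1/4 · 0.027778 = 0.0069444; these sum to 0.012944.
Hence P(urn B | data) = (0.0069444) / (0.012944) = 0.53648.

0.5365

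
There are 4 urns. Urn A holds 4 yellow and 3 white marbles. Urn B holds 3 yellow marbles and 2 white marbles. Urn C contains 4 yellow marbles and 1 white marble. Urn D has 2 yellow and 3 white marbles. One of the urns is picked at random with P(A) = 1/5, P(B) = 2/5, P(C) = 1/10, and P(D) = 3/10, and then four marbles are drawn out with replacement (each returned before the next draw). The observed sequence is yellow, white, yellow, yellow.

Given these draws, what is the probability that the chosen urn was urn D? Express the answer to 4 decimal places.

For each hypothesis, P(data | H) works out to: P(data | urn A) = (4/7)(3/7)(4/7)(4/7) = 0.079967; P(data | urn B) = (3/5)(2/5)(3/5)(3/5) = 0.0864; P(data | urn C) = (4/5)(1/5)(4/5)(4/5) = 0.1024; P(data | urn D) = (2/5)(3/5)(2/5)(2/5) = 0.0384.
Weighting by the prior gives 1/5 · 0.079967 = 0.015993, 2/5 · 0.0864 = 0.03456, 1/10 · 0.1024 = 0.01024, 3/10 · 0.0384 = 0.01152; with total 0.072313.
By Bayes' rule, P(urn D | data) = (0.01152) / (0.072313) = 0.15931.

0.1593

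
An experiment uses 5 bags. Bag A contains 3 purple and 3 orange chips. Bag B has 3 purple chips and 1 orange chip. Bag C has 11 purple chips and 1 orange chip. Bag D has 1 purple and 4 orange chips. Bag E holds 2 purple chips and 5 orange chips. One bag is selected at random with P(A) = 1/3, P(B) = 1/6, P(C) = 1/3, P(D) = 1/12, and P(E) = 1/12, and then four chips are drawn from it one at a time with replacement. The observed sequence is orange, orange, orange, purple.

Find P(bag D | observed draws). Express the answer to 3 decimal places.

0.212

The likelihood of the observed sequence under each hypothesis: P(data | bag A) = (3/6)(3/6)(3/6)(3/6) = 0.0625; P(data | bag B) = (1/4)(1/4)(1/4)(3/4) = 0.011719; P(data | bag C) = (1/12)(1/12)(1/12)(11/12) = 0.00053048; P(data | bag D) = (4/5)(4/5)(4/5)(1/5) = 0.1024; P(data | bag E) = (5/7)(5/7)(5/7)(2/7) = 0.10412.
Weighting by the prior gives 1/3 · 0.0625 = 0.020833, 1/6 · 0.011719 = 0.0019531, 1/3 · 0.00053048 = 0.00017683, 1/12 · 0.1024 = 0.0085333, 1/12 · 0.10412 = 0.0086769; with total 0.040174.
So P(bag D | data) = (0.0085333) / (0.040174) = 0.21241.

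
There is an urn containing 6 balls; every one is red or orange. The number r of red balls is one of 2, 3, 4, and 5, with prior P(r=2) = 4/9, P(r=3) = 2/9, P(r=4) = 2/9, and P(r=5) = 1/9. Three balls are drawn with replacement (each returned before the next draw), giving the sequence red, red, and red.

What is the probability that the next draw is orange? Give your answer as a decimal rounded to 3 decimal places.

0.330

Under each hypothesis, the probability of the observed sequence is: P(data | r = 2) = (2/6)(2/6)(2/6) = 0.037037; P(data | r = 3) = (3/6)(3/6)(3/6) = 0.125; P(data | r = 4) = (4/6)(4/6)(4/6) = 0.2963; P(data | r = 5) = (5/6)(5/6)(5/6) = 0.5787.
Weighting by the prior gives 4/9 · 0.037037 = 0.016461, 2/9 · 0.125 = 0.027778, 2/9 · 0.2963 = 0.065844, 1/9 · 0.5787 = 0.0643; these sum to 0.17438.
Dividing through by the total gives posterior P(r = 2 | data) = 0.094395, P(r = 3 | data) = 0.15929, P(r = 4 | data) = 0.37758, P(r = 5 | data) = 0.36873.
So P(orange next | data) = Σ P(orange next | H) P(H | data) = (2/3)(0.094395) + (1/2)(0.15929) + (1/3)(0.37758) + (1/6)(0.36873) = 0.32989.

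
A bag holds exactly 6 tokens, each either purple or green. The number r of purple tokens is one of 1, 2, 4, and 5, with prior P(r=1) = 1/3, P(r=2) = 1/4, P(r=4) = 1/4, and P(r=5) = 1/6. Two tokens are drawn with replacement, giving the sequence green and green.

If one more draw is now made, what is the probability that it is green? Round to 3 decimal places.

Under each hypothesis, the probability of the observed sequence is: P(data | r = 1) = (5/6)(5/6) = 25/36; P(data | r = 2) = (4/6)(4/6) = 4/9; P(data | r = 4) = (2/6)(2/6) = 1/9; P(data | r = 5) = (1/6)(1/6) = 1/36.
Multiplying each by its prior: 1/3 · 25/36 = 25/108, 1/4 · 4/9 = 1/9, 1/4 · 1/9 = 1/36, 1/6 · 1/36 = 1/216; these sum to 3/8.
Dividing through by the total gives posterior P(r = 1 | data) = 50/81, P(r = 2 | data) = 8/27, P(r = 4 | data) = 2/27, P(r = 5 | data) = 1/81.
Averaging over the posterior, P(green next | data) = (5/6)(50/81) + (2/3)(8/27) + (1/3)(2/27) + (1/6)(1/81) = 359/486.

0.739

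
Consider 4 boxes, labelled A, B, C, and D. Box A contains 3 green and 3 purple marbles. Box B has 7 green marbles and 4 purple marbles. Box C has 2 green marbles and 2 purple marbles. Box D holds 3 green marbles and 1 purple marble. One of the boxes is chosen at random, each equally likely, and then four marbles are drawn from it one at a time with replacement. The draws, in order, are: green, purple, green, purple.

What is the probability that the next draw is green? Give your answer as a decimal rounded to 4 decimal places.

For each hypothesis, P(data | H) works out to: P(data | box A) = (3/6)(3/6)(3/6)(3/6) = 0.0625; P(data | box B) = (7/11)(4/11)(7/11)(4/11) = 0.053548; P(data | box C) = (2/4)(2/4)(2/4)(2/4) = 0.0625; P(data | box D) = (3/4)(1/4)(3/4)(1/4) = 0.035156.
Multiplying each by its prior: 1/4 · 0.0625 = 0.015625, 1/4 · 0.053548 = 0.013387, 1/4 · 0.0625 = 0.015625, 1/4 · 0.035156 = 0.0087891; summing to 0.053426.
The posterior is then P(box A | data) = 0.29246, P(box B | data) = 0.25057, P(box C | data) = 0.29246, P(box D | data) = 0.16451.
The predictive probability is P(green next | data) = (1/2)(0.29246) + (7/11)(0.25057) + (1/2)(0.29246) + (3/4)(0.16451) = 0.5753.

0.5753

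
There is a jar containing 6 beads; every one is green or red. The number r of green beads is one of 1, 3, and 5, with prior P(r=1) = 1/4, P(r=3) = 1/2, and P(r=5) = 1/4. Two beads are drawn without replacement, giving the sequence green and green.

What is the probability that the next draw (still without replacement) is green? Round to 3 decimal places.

Under each hypothesis, the probability of the observed sequence is: P(data | r = 1) = (1/6)(0/5) = 0; P(data | r = 3) = (3/6)(2/5) = 1/5; P(data | r = 5) = (5/6)(4/5) = 2/3.
Weighting by the prior gives 1/4 · 0 = 0, 1/2 · 1/5 = 1/10, 1/4 · 2/3 = 1/6; summing to 4/15.
Normalising, the posterior is P(r = 1 | data) = 0, P(r = 3 | data) = 3/8, P(r = 5 | data) = 5/8.
So P(green next | data) = Σ P(green next | H) P(H | data) = (1/4)(3/8) + (3/4)(5/8) = 9/16.

0.563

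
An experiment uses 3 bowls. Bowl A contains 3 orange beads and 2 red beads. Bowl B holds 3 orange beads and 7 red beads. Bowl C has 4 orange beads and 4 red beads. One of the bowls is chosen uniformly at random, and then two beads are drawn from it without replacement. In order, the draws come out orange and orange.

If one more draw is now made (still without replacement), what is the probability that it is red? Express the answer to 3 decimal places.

The likelihood of the observed sequence under each hypothesis: P(data | bowl A) = (3/5)(2/4) = 3/10; P(data | bowl B) = (3/10)(2/9) = 1/15; P(data | bowl C) = (4/8)(3/7) = 3/14.
The prior-weighted likelihoods are 1/3 · 3/10 = 1/10, 1/3 · 1/15 = 1/45, 1/3 · 3/14 = 1/14; these sum to 61/315.
Normalising, the posterior is P(bowl A | data) = 63/122, P(bowl B | data) = 7/61, P(bowl C | data) = 45/122.
Averaging over the posterior, P(red next | data) = (2/3)(63/122) + (7/8)(7/61) + (2/3)(45/122) = 337/488.

0.691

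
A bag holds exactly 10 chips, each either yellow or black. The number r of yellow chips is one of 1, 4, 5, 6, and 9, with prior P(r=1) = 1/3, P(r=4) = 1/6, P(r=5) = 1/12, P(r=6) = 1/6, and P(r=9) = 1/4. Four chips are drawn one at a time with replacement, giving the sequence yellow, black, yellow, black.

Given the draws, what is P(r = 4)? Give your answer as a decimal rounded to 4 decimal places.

0.3295

Under each hypothesis, the probability of the observed sequence is: P(data | r = 1) = (1/10)(9/10)(1/10)(9/10) = 0.0081; P(data | r = 4) = (4/10)(6/10)(4/10)(6/10) = 0.0576; P(data | r = 5) = (5/10)(5/10)(5/10)(5/10) = 0.0625; P(data | r = 6) = (6/10)(4/10)(6/10)(4/10) = 0.0576; P(data | r = 9) = (9/10)(1/10)(9/10)(1/10) = 0.0081.
Multiplying each by its prior: 1/3 · 0.0081 = 0.0027, 1/6 · 0.0576 = 0.0096, 1/12 · 0.0625 = 0.0052083, 1/6 · 0.0576 = 0.0096, 1/4 · 0.0081 = 0.002025; summing to 0.029133.
Hence P(r = 4 | data) = (0.0096) / (0.029133) = 0.32952.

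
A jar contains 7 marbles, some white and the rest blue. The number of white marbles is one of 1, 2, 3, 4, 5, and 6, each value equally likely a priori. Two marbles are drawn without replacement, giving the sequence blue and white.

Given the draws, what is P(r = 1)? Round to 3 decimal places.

0.107

Under each hypothesis, the probability of the observed sequence is: P(data | r = 1) = (6/7)(1/6) = 1/7; P(data | r = 2) = (5/7)(2/6) = 5/21; P(data | r = 3) = (4/7)(3/6) = 2/7; P(data | r = 4) = (3/7)(4/6) = 2/7; P(data | r = 5) = (2/7)(5/6) = 5/21; P(data | r = 6) = (1/7)(6/6) = 1/7.
Weighting by the prior gives 1/6 · 1/7 = 1/42, 1/6 · 5/21 = 5/126, 1/6 · 2/7 = 1/21, 1/6 · 2/7 = 1/21, 1/6 · 5/21 = 5/126, 1/6 · 1/7 = 1/42; summing to 2/9.
By Bayes' rule, P(r = 1 | data) = (1/42) / (2/9) = 3/28.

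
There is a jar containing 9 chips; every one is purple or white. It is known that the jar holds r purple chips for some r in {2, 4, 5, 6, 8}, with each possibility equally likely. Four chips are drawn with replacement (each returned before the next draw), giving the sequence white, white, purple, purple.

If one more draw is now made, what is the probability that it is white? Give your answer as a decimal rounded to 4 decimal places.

The likelihood of the observed sequence under each hypothesis: P(data | r = 2) = (7/9)(7/9)(2/9)(2/9) = 0.029873; P(data | r = 4) = (5/9)(5/9)(4/9)(4/9) = 0.060966; P(data | r = 5) = (4/9)(4/9)(5/9)(5/9) = 0.060966; P(data | r = 6) = (3/9)(3/9)(6/9)(6/9) = 0.049383; P(data | r = 8) = (1/9)(1/9)(8/9)(8/9) = 0.0097546.
The prior-weighted likelihoods are 1/5 · 0.029873 = 0.0059747, 1/5 · 0.060966 = 0.012193, 1/5 · 0.060966 = 0.012193, 1/5 · 0.049383 = 0.0098765, 1/5 · 0.0097546 = 0.0019509; these sum to 0.042189.
The posterior is then P(r = 2 | data) = 0.14162, P(r = 4 | data) = 0.28902, P(r = 5 | data) = 0.28902, P(r = 6 | data) = 0.2341, P(r = 8 | data) = 0.046243.
So P(white next | data) = Σ P(white next | H) P(H | data) = (7/9)(0.14162) + (5/9)(0.28902) + (4/9)(0.28902) + (1/3)(0.2341) + (1/9)(0.046243) = 0.48234.

0.4823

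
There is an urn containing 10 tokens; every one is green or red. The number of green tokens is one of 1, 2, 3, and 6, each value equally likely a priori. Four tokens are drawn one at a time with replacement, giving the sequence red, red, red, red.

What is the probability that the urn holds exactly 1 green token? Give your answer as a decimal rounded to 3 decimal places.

0.493

For each hypothesis, P(data | H) works out to: P(data | r = 1) = (9/10)(9/10)(9/10)(9/10) = 0.6561; P(data | r = 2) = (8/10)(8/10)(8/10)(8/10) = 0.4096; P(data | r = 3) = (7/10)(7/10)(7/10)(7/10) = 0.2401; P(data | r = 6) = (4/10)(4/10)(4/10)(4/10) = 0.0256.
Multiplying each by its prior: 1/4 · 0.6561 = 0.16403, 1/4 · 0.4096 = 0.1024, 1/4 · 0.2401 = 0.060025, 1/4 · 0.0256 = 0.0064; with total 0.33285.
Therefore the posterior P(r = 1 | data) = (0.16403) / (0.33285) = 0.49279.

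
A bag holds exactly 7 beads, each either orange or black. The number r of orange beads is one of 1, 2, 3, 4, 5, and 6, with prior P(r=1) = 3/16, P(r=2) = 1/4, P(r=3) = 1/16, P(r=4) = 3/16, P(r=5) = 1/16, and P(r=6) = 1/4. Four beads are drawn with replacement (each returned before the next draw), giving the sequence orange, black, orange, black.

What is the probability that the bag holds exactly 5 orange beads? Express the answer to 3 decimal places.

The likelihood of the observed sequence under each hypothesis: P(data | r = 1) = (1/7)(6/7)(1/7)(6/7) = 0.014994; P(data | r = 2) = (2/7)(5/7)(2/7)(5/7) = 0.041649; P(data | r = 3) = (3/7)(4/7)(3/7)(4/7) = 0.059975; P(data | r = 4) = (4/7)(3/7)(4/7)(3/7) = 0.059975; P(data | r = 5) = (5/7)(2/7)(5/7)(2/7) = 0.041649; P(data | r = 6) = (6/7)(1/7)(6/7)(1/7) = 0.014994.
The prior-weighted likelihoods are 3/16 · 0.014994 = 0.0028113, 1/4 · 0.041649 = 0.010412, 1/16 · 0.059975 = 0.0037484, 3/16 · 0.059975 = 0.011245, 1/16 · 0.041649 = 0.0026031, 1/4 · 0.014994 = 0.0037484; these sum to 0.034569.
By Bayes' rule, P(r = 5 | data) = (0.0026031) / (0.034569) = 0.075301.

0.075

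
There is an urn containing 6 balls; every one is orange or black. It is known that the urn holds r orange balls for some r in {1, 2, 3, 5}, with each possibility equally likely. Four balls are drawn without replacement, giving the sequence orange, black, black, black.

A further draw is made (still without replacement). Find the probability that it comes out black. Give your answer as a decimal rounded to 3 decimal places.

Under each hypothesis, the probability of the observed sequence is: P(data | r = 1) = (1/6)(5/5)(4/4)(3/3) = 1/6; P(data | r = 2) = (2/6)(4/5)(3/4)(2/3) = 2/15; P(data | r = 3) = (3/6)(3/5)(2/4)(1/3) = 1/20; P(data | r = 5) = (5/6)(1/5)(0/4) = 0.
The prior-weighted likelihoods are 1/4 · 1/6 = 1/24, 1/4 · 2/15 = 1/30, 1/4 · 1/20 = 1/80, 1/4 · 0 = 0; with total 7/80.
The posterior is then P(r = 1 | data) = 10/21, P(r = 2 | data) = 8/21, P(r = 3 | data) = 1/7, P(r = 5 | data) = 0.
Averaging over the posterior, P(black next | data) = (1)(10/21) + (1/2)(8/21) + (0)(1/7) = 2/3.

0.667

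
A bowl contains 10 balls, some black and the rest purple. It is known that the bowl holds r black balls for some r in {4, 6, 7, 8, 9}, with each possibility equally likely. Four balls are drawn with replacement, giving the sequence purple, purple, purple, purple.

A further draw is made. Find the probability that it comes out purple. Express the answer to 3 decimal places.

Under each hypothesis, the probability of the observed sequence is: P(data | r = 4) = (6/10)(6/10)(6/10)(6/10) = 0.1296; P(data | r = 6) = (4/10)(4/10)(4/10)(4/10) = 0.0256; P(data | r = 7) = (3/10)(3/10)(3/10)(3/10) = 0.0081; P(data | r = 8) = (2/10)(2/10)(2/10)(2/10) = 0.0016; P(data | r = 9) = (1/10)(1/10)(1/10)(1/10) = 0.0001.
Multiplying each by its prior: 1/5 · 0.1296 = 0.02592, 1/5 · 0.0256 = 0.00512, 1/5 · 0.0081 = 0.00162, 1/5 · 0.0016 = 0.00032, 1/5 · 0.0001 = 2e-05; summing to 0.033.
Normalising, the posterior is P(r = 4 | data) = 0.78545, P(r = 6 | data) = 0.15515, P(r = 7 | data) = 0.049091, P(r = 8 | data) = 0.009697, P(r = 9 | data) = 0.00060606.
The predictive probability is P(purple next | data) = (3/5)(0.78545) + (2/5)(0.15515) + (3/10)(0.049091) + (1/5)(0.009697) + (1/10)(0.00060606) = 0.55006.

0.550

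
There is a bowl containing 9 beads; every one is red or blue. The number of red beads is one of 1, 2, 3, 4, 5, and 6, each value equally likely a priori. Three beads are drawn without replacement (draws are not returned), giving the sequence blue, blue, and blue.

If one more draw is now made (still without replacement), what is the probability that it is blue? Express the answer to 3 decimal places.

The likelihood of the observed sequence under each hypothesis: P(data | r = 1) = (8/9)(7/8)(6/7) = 2/3; P(data | r = 2) = (7/9)(6/8)(5/7) = 5/12; P(data | r = 3) = (6/9)(5/8)(4/7) = 5/21; P(data | r = 4) = (5/9)(4/8)(3/7) = 5/42; P(data | r = 5) = (4/9)(3/8)(2/7) = 1/21; P(data | r = 6) = (3/9)(2/8)(1/7) = 1/84.
Multiplying each by its prior: 1/6 · 2/3 = 1/9, 1/6 · 5/12 = 5/72, 1/6 · 5/21 = 5/126, 1/6 · 5/42 = 5/252, 1/6 · 1/21 = 1/126, 1/6 · 1/84 = 1/504; summing to 1/4.
Normalising, the posterior is P(r = 1 | data) = 4/9, P(r = 2 | data) = 5/18, P(r = 3 | data) = 10/63, P(r = 4 | data) = 5/63, P(r = 5 | data) = 2/63, P(r = 6 | data) = 1/126.
The predictive probability is P(blue next | data) = (5/6)(4/9) + (2/3)(5/18) + (1/2)(10/63) + (1/3)(5/63) + (1/6)(2/63) + (0)(1/126) = 2/3.

0.667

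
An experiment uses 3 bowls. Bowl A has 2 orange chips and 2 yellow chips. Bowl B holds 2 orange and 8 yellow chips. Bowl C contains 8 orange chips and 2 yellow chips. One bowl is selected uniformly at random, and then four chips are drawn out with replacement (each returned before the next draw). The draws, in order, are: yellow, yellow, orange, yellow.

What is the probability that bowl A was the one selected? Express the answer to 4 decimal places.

For each hypothesis, P(data | H) works out to: P(data | bowl A) = (2/4)(2/4)(2/4)(2/4) = 0.0625; P(data | bowl B) = (8/10)(8/10)(2/10)(8/10) = 0.1024; P(data | bowl C) = (2/10)(2/10)(8/10)(2/10) = 0.0064.
Weighting by the prior gives 1/3 · 0.0625 = 0.020833, 1/3 · 0.1024 = 0.034133, 1/3 · 0.0064 = 0.0021333; these sum to 0.0571.
Hence P(bowl A | data) = (0.020833) / (0.0571) = 0.36486.

0.3649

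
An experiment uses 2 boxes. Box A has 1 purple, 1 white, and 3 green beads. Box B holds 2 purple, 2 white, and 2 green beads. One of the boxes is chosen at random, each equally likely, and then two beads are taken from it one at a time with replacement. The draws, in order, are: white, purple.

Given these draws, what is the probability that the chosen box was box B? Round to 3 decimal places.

For each hypothesis, P(data | H) works out to: P(data | box A) = (1/5)(1/5) = 1/25; P(data | box B) = (2/6)(2/6) = 1/9.
The prior-weighted likelihoods are 1/2 · 1/25 = 1/50, 1/2 · 1/9 = 1/18; summing to 17/225.
Therefore the posterior P(box B | data) = (1/18) / (17/225) = 25/34.

0.735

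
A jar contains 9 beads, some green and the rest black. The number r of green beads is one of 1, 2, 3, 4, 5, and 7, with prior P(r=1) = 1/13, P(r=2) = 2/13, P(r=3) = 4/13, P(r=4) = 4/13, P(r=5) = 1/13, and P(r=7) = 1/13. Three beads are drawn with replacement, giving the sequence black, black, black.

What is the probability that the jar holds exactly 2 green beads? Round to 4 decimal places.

The likelihood of the observed sequence under each hypothesis: P(data | r = 1) = (8/9)(8/9)(8/9) = 0.70233; P(data | r = 2) = (7/9)(7/9)(7/9) = 0.47051; P(data | r = 3) = (6/9)(6/9)(6/9) = 0.2963; P(data | r = 4) = (5/9)(5/9)(5/9) = 0.17147; P(data | r = 5) = (4/9)(4/9)(4/9) = 0.087791; P(data | r = 7) = (2/9)(2/9)(2/9) = 0.010974.
Weighting by the prior gives 1/13 · 0.70233 = 0.054026, 2/13 · 0.47051 = 0.072386, 4/13 · 0.2963 = 0.091168, 4/13 · 0.17147 = 0.052759, 1/13 · 0.087791 = 0.0067532, 1/13 · 0.010974 = 0.00084415; these sum to 0.27794.
So P(r = 2 | data) = (0.072386) / (0.27794) = 0.26044.

0.2604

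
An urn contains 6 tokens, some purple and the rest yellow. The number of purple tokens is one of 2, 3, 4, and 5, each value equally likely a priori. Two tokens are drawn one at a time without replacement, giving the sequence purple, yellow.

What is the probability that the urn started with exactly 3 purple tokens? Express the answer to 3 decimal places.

The likelihood of the observed sequence under each hypothesis: P(data | r = 2) = (2/6)(4/5) = 4/15; P(data | r = 3) = (3/6)(3/5) = 3/10; P(data | r = 4) = (4/6)(2/5) = 4/15; P(data | r = 5) = (5/6)(1/5) = 1/6.
The prior-weighted likelihoods are 1/4 · 4/15 = 1/15, 1/4 · 3/10 = 3/40, 1/4 · 4/15 = 1/15, 1/4 · 1/6 = 1/24; with total 1/4.
Hence P(r = 3 | data) = (3/40) / (1/4) = 3/10.

0.300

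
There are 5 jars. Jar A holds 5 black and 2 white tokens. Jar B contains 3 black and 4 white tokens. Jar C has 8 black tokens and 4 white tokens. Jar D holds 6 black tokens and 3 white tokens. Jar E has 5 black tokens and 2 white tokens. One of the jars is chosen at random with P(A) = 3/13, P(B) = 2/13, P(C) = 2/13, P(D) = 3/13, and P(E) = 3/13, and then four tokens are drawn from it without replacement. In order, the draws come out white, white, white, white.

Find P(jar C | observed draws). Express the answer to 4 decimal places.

The likelihood of the observed sequence under each hypothesis: P(data | jar A) = (2/7)(1/6)(0/5) = 0; P(data | jar B) = (4/7)(3/6)(2/5)(1/4) = 0.028571; P(data | jar C) = (4/12)(3/11)(2/10)(1/9) = 0.0020202; P(data | jar D) = (3/9)(2/8)(1/7)(0/6) = 0; P(data | jar E) = (2/7)(1/6)(0/5) = 0.
Weighting by the prior gives 3/13 · 0 = 0, 2/13 · 0.028571 = 0.0043956, 2/13 · 0.0020202 = 0.0003108, 3/13 · 0 = 0, 3/13 · 0 = 0; these sum to 0.0047064.
So P(jar C | data) = (0.0003108) / (0.0047064) = 0.066038.

0.0660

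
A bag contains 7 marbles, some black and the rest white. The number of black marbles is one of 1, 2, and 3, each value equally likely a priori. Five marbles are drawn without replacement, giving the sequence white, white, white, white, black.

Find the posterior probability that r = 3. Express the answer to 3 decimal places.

Compute the likelihood of the observed sequence for each case: P(data | r = 1) = (6/7)(5/6)(4/5)(3/4)(1/3) = 1/7; P(data | r = 2) = (5/7)(4/6)(3/5)(2/4)(2/3) = 2/21; P(data | r = 3) = (4/7)(3/6)(2/5)(1/4)(3/3) = 1/35.
Multiplying each by its prior: 1/3 · 1/7 = 1/21, 1/3 · 2/21 = 2/63, 1/3 · 1/35 = 1/105; with total 4/45.
Therefore the posterior P(r = 3 | data) = (1/105) / (4/45) = 3/28.

0.107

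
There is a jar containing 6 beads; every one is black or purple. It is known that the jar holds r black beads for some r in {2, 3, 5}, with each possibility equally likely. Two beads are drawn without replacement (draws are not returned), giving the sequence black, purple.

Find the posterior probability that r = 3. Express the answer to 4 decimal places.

Compute the likelihood of the observed sequence for each case: P(data | r = 2) = (2/6)(4/5) = 4/15; P(data | r = 3) = (3/6)(3/5) = 3/10; P(data | r = 5) = (5/6)(1/5) = 1/6.
The prior-weighted likelihoods are 1/3 · 4/15 = 4/45, 1/3 · 3/10 = 1/10, 1/3 · 1/6 = 1/18; with total 11/45.
So P(r = 3 | data) = (1/10) / (11/45) = 9/22.

0.4091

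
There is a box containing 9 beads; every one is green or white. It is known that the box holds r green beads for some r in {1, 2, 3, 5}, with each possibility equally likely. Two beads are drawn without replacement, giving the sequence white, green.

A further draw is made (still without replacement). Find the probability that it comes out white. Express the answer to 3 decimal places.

Compute the likelihood of the observed sequence for each case: P(data | r = 1) = (8/9)(1/8) = 1/9; P(data | r = 2) = (7/9)(2/8) = 7/36; P(data | r = 3) = (6/9)(3/8) = 1/4; P(data | r = 5) = (4/9)(5/8) = 5/18.
The prior-weighted likelihoods are 1/4 · 1/9 = 1/36, 1/4 · 7/36 = 7/144, 1/4 · 1/4 = 1/16, 1/4 · 5/18 = 5/72; with total 5/24.
Dividing through by the total gives posterior P(r = 1 | data) = 2/15, P(r = 2 | data) = 7/30, P(r = 3 | data) = 3/10, P(r = 5 | data) = 1/3.
So P(white next | data) = Σ P(white next | H) P(H | data) = (1)(2/15) + (6/7)(7/30) + (5/7)(3/10) + (3/7)(1/3) = 29/42.

0.690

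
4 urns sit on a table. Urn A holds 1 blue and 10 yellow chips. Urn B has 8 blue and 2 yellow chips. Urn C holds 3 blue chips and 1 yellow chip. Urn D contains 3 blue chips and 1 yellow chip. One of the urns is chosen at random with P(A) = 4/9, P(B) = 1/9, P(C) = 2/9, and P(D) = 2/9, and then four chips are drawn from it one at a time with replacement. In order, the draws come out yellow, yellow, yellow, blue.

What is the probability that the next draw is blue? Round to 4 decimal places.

0.1994

For each hypothesis, P(data | H) works out to: P(data | urn A) = (10/11)(10/11)(10/11)(1/11) = 0.068301; P(data | urn B) = (2/10)(2/10)(2/10)(8/10) = 0.0064; P(data | urn C) = (1/4)(1/4)(1/4)(3/4) = 0.011719; P(data | urn D) = (1/4)(1/4)(1/4)(3/4) = 0.011719.
Weighting by the prior gives 4/9 · 0.068301 = 0.030356, 1/9 · 0.0064 = 0.00071111, 2/9 · 0.011719 = 0.0026042, 2/9 · 0.011719 = 0.0026042; with total 0.036276.
Normalising, the posterior is P(urn A | data) = 0.83682, P(urn B | data) = 0.019603, P(urn C | data) = 0.071788, P(urn D | data) = 0.071788.
So P(blue next | data) = Σ P(blue next | H) P(H | data) = (1/11)(0.83682) + (4/5)(0.019603) + (3/4)(0.071788) + (3/4)(0.071788) = 0.19944.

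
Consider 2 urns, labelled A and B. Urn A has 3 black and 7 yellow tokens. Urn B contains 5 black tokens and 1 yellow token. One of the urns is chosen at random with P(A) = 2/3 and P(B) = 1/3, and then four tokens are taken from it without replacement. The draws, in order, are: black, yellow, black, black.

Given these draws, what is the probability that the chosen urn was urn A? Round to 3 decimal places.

The likelihood of the observed sequence under each hypothesis: P(data | urn A) = (3/10)(7/9)(2/8)(1/7) = 1/120; P(data | urn B) = (5/6)(1/5)(4/4)(3/3) = 1/6.
Weighting by the prior gives 2/3 · 1/120 = 1/180, 1/3 · 1/6 = 1/18; these sum to 11/180.
Therefore the posterior P(urn A | data) = (1/180) / (11/180) = 1/11.

0.091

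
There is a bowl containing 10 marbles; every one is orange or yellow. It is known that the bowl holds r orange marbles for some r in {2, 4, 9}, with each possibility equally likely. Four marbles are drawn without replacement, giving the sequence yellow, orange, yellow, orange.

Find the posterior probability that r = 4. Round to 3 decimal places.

0.763

The likelihood of the observed sequence under each hypothesis: P(data | r = 2) = (8/10)(2/9)(7/8)(1/7) = 0.022222; P(data | r = 4) = (6/10)(4/9)(5/8)(3/7) = 0.071429; P(data | r = 9) = (1/10)(9/9)(0/8) = 0.
Multiplying each by its prior: 1/3 · 0.022222 = 0.0074074, 1/3 · 0.071429 = 0.02381, 1/3 · 0 = 0; summing to 0.031217.
By Bayes' rule, P(r = 4 | data) = (0.02381) / (0.031217) = 0.76271.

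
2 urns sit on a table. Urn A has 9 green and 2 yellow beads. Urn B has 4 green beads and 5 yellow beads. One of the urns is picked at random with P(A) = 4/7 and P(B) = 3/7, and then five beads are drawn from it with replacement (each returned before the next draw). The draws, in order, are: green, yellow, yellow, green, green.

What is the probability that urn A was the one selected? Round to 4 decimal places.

The likelihood of the observed sequence under each hypothesis: P(data | urn A) = (9/11)(2/11)(2/11)(9/11)(9/11) = 0.018106; P(data | urn B) = (4/9)(5/9)(5/9)(4/9)(4/9) = 0.027096.
The prior-weighted likelihoods are 4/7 · 0.018106 = 0.010346, 3/7 · 0.027096 = 0.011613; with total 0.021959.
By Bayes' rule, P(urn A | data) = (0.010346) / (0.021959) = 0.47117.

0.4712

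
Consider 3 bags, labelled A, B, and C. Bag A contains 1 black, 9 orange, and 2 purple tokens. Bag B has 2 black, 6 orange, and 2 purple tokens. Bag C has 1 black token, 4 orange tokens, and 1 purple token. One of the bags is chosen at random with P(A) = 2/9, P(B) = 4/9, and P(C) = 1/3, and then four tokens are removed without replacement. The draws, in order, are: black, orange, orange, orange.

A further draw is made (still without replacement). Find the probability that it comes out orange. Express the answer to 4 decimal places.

0.5446

The likelihood of the observed sequence under each hypothesis: P(data | bag A) = (1/12)(9/11)(8/10)(7/9) = 0.042424; P(data | bag B) = (2/10)(6/9)(5/8)(4/7) = 0.047619; P(data | bag C) = (1/6)(4/5)(3/4)(2/3) = 0.066667.
Weighting by the prior gives 2/9 · 0.042424 = 0.0094276, 4/9 · 0.047619 = 0.021164, 1/3 · 0.066667 = 0.022222; summing to 0.052814.
Dividing through by the total gives posterior P(bag A | data) = 0.17851, P(bag B | data) = 0.40073, P(bag C | data) = 0.42077.
Averaging over the posterior, P(orange next | data) = (3/4)(0.17851) + (1/2)(0.40073) + (1/2)(0.42077) = 0.54463.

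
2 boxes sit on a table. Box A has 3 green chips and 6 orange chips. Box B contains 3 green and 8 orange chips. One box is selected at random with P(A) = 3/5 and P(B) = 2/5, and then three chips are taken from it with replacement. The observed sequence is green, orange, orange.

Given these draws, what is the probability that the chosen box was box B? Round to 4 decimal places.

Compute the likelihood of the observed sequence for each case: P(data | box A) = (3/9)(6/9)(6/9) = 0.14815; P(data | box B) = (3/11)(8/11)(8/11) = 0.14425.
Weighting by the prior gives 3/5 · 0.14815 = 0.088889, 2/5 · 0.14425 = 0.057701; these sum to 0.14659.
Hence P(box B | data) = (0.057701) / (0.14659) = 0.39362.

0.3936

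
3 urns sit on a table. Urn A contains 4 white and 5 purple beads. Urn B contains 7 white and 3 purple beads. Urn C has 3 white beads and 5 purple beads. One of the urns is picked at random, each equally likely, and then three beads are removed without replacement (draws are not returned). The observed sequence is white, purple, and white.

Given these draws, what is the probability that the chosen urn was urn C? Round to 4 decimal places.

0.2329

Compute the likelihood of the observed sequence for each case: P(data | urn A) = (4/9)(5/8)(3/7) = 5/42; P(data | urn B) = (7/10)(3/9)(6/8) = 7/40; P(data | urn C) = (3/8)(5/7)(2/6) = 5/56.
The prior-weighted likelihoods are 1/3 · 5/42 = 5/126, 1/3 · 7/40 = 7/120, 1/3 · 5/56 = 5/168; with total 23/180.
Hence P(urn C | data) = (5/168) / (23/180) = 75/322.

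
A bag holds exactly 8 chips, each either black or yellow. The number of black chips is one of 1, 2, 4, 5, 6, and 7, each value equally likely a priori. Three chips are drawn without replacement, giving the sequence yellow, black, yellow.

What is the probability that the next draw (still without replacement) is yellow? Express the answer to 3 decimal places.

Under each hypothesis, the probability of the observed sequence is: P(data | r = 1) = (7/8)(1/7)(6/6) = 1/8; P(data | r = 2) = (6/8)(2/7)(5/6) = 5/28; P(data | r = 4) = (4/8)(4/7)(3/6) = 1/7; P(data | r = 5) = (3/8)(5/7)(2/6) = 5/56; P(data | r = 6) = (2/8)(6/7)(1/6) = 1/28; P(data | r = 7) = (1/8)(7/7)(0/6) = 0.
Weighting by the prior gives 1/6 · 1/8 = 1/48, 1/6 · 5/28 = 5/168, 1/6 · 1/7 = 1/42, 1/6 · 5/56 = 5/336, 1/6 · 1/28 = 1/168, 1/6 · 0 = 0; with total 2/21.
Dividing through by the total gives posterior P(r = 1 | data) = 7/32, P(r = 2 | data) = 5/16, P(r = 4 | data) = 1/4, P(r = 5 | data) = 5/32, P(r = 6 | data) = 1/16, P(r = 7 | data) = 0.
So P(yellow next | data) = Σ P(yellow next | H) P(H | data) = (1)(7/32) + (4/5)(5/16) + (2/5)(1/4) + (1/5)(5/32) + (0)(1/16) = 3/5.

0.600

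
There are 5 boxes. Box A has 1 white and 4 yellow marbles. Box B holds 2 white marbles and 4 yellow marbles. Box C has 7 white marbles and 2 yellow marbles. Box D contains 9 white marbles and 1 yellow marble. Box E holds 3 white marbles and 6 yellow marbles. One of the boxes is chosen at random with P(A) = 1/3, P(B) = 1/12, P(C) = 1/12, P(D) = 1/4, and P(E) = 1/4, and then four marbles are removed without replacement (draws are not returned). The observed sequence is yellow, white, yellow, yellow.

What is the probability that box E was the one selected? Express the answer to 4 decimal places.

The likelihood of the observed sequence under each hypothesis: P(data | box A) = (4/5)(1/4)(3/3)(2/2) = 0.2; P(data | box B) = (4/6)(2/5)(3/4)(2/3) = 0.13333; P(data | box C) = (2/9)(7/8)(1/7)(0/6) = 0; P(data | box D) = (1/10)(9/9)(0/8) = 0; P(data | box E) = (6/9)(3/8)(5/7)(4/6) = 0.11905.
The prior-weighted likelihoods are 1/3 · 0.2 = 0.066667, 1/12 · 0.13333 = 0.011111, 1/12 · 0 = 0, 1/4 · 0 = 0, 1/4 · 0.11905 = 0.029762; summing to 0.10754.
So P(box E | data) = (0.029762) / (0.10754) = 0.27675.

0.2768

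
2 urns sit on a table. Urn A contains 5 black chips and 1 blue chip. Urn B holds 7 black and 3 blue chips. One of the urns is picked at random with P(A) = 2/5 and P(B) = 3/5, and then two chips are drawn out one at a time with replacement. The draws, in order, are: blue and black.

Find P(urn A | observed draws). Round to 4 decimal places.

Compute the likelihood of the observed sequence for each case: P(data | urn A) = (1/6)(5/6) = 0.13889; P(data | urn B) = (3/10)(7/10) = 0.21.
Multiplying each by its prior: 2/5 · 0.13889 = 0.055556, 3/5 · 0.21 = 0.126; summing to 0.18156.
So P(urn A | data) = (0.055556) / (0.18156) = 0.306.

0.3060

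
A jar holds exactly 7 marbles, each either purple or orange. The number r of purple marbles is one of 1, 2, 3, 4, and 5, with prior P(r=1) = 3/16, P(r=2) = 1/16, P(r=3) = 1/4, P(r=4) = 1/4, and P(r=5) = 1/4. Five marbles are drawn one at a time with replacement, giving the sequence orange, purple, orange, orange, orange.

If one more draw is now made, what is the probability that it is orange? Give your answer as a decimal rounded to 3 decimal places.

0.675

The likelihood of the observed sequence under each hypothesis: P(data | r = 1) = (6/7)(1/7)(6/7)(6/7)(6/7) = 0.077111; P(data | r = 2) = (5/7)(2/7)(5/7)(5/7)(5/7) = 0.074374; P(data | r = 3) = (4/7)(3/7)(4/7)(4/7)(4/7) = 0.045695; P(data | r = 4) = (3/7)(4/7)(3/7)(3/7)(3/7) = 0.019278; P(data | r = 5) = (2/7)(5/7)(2/7)(2/7)(2/7) = 0.0047599.
Weighting by the prior gives 3/16 · 0.077111 = 0.014458, 1/16 · 0.074374 = 0.0046484, 1/4 · 0.045695 = 0.011424, 1/4 · 0.019278 = 0.0048194, 1/4 · 0.0047599 = 0.00119; these sum to 0.03654.
Normalising, the posterior is P(r = 1 | data) = 0.39568, P(r = 2 | data) = 0.12721, P(r = 3 | data) = 0.31264, P(r = 4 | data) = 0.13189, P(r = 5 | data) = 0.032567.
Averaging over the posterior, P(orange next | data) = (6/7)(0.39568) + (5/7)(0.12721) + (4/7)(0.31264) + (3/7)(0.13189) + (2/7)(0.032567) = 0.67451.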